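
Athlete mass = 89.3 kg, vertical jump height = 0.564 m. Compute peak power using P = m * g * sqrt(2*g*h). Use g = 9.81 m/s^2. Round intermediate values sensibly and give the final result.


sqrt(2 * 9.81 * 0.564) = sqrt(11.06568) = 3.326512 m/s
P = 89.3 * 9.81 * 3.326512
= 2914.13 W

2914.13 W


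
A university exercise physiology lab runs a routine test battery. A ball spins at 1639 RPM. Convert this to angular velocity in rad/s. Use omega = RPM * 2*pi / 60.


omega = 1639 * 2 * pi / 60
= 1639 * 6.28318531 / 60
= 10298.141 / 60
= 171.636 rad/s

171.636 rad/s


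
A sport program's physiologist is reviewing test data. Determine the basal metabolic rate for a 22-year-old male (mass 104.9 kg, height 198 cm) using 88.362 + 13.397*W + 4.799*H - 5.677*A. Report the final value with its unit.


BMR = 88.362 + 13.397*104.9 + 4.799*198 - 5.677*22
= 2319.02 kcal/day

2319.02 kcal/day


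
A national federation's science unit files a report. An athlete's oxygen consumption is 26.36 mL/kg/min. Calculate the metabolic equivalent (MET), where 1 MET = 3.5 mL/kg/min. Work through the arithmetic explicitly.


MET = VO2 / 3.5
= 26.36 / 3.5
= 7.53 METs

7.53 METs


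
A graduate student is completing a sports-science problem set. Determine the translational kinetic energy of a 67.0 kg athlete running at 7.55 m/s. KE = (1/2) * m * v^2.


KE = 0.5 * m * v^2
= 0.5 * 67.0 * 7.55^2
= 0.5 * 67.0 * 57.0025
= 1909.58 J

1909.58 J


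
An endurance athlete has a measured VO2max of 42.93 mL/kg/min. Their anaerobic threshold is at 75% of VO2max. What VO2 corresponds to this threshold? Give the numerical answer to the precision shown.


Anaerobic threshold VO2 = VO2max * 75%
= 42.93 * 0.75
= 32.2 mL/kg/min

32.2 mL/kg/min


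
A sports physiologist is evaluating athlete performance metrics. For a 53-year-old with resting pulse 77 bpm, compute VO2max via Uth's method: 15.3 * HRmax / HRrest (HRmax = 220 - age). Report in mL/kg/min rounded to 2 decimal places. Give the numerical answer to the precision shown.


Step 1: HRmax = 220 - 53 = 167 bpm
Step 2: Ratio = 167 / 77 = 2.1688
Step 3: VO2max = 15.3 * 2.1688 = 33.18 mL/kg/min

33.18 mL/kg/min


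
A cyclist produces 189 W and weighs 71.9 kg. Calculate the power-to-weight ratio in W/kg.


P/W = power / mass
= 189 / 71.9
= 2.629 W/kg

2.629 W/kg


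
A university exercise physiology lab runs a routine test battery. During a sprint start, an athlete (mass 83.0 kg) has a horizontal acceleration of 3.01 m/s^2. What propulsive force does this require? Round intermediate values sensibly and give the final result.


Propulsive force = mass * acceleration
= 83.0 kg * 3.01 m/s^2
= 249.83 N

249.83 N


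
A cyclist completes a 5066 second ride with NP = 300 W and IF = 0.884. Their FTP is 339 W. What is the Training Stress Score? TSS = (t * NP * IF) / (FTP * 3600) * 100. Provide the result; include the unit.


t * NP * IF = 5066 * 300 * 0.884 = 1343503.2
FTP * 3600 = 1220400
TSS = (1343503.2 / 1220400) * 100 = 110.09

110.09 TSS


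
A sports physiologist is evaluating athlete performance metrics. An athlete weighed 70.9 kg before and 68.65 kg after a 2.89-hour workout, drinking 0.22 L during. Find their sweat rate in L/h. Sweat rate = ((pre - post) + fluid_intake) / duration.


Body mass change = 2.25 kg
Total sweat loss = 2.25 + 0.22 = 2.47 L
Rate = 2.47 / 2.89 = 0.855 L/h

0.855 L/h


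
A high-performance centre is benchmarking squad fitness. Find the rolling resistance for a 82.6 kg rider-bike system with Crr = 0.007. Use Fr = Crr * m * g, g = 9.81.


m * g = 82.6 * 9.81 = 810.306 N
Fr = 0.007 * 810.306 = 5.672 N

5.672 N


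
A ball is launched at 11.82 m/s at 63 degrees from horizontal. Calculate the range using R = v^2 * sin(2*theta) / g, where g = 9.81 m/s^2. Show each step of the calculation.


sin(2 * 63) = sin(126) = 0.809017
v^2 = 11.82^2 = 139.7124
R = 139.7124 * 0.809017 / 9.81
= 11.522 m

11.522 m


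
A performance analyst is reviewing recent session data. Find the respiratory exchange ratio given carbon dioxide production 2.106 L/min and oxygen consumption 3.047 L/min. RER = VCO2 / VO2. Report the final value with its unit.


VCO2 = 2.106 L/min
VO2 = 3.047 L/min
RER = 2.106 / 3.047 = 0.6912

0.6912


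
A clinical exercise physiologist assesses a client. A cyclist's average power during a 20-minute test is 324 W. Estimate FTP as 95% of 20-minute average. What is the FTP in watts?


FTP = 20-min power * 0.95
= 324 * 0.95
= 307.8 W

307.8 W


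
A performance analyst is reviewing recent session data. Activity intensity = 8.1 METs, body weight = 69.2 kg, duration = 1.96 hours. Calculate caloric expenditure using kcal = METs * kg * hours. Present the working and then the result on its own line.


kcal = 8.1 * 69.2 * 1.96
= 560.52 * 1.96
= 1098.62 kcal

1098.62 kcal


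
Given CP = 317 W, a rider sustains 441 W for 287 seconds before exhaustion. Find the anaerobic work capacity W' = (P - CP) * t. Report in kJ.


Excess power = 441 - 317 = 124 W
Work above CP = 124 * 287 = 35588 J
W' = 35.588 kJ

35.588 kJ


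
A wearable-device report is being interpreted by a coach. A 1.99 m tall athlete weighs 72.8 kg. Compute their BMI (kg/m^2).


height^2 = 3.9601 m^2
BMI = 72.8 / 3.9601 = 18.38 kg/m^2

18.38 kg/m^2


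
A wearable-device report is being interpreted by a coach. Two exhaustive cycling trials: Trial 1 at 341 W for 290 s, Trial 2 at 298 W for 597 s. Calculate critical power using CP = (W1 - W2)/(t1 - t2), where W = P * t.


W1 = 341 * 290 = 98890 J
W2 = 298 * 597 = 177906 J
CP = (98890 - 177906) / (290 - 597)
= -79016 / -307
= 257.38 W

257.38 W


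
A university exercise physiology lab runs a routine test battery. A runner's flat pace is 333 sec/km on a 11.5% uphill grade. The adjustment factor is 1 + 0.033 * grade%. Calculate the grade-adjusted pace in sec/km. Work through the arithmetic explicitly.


Factor = 1 + 0.033 * 11.5 = 1.3795
Adjusted pace = 333 * 1.3795
= 459.37 sec/km

459.37 s/km


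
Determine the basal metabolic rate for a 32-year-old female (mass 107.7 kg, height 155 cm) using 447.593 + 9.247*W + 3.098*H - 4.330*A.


BMR = 447.593 + 9.247*107.7 + 3.098*155 - 4.330*32
= 1785.12 kcal/day

1785.12 kcal/day


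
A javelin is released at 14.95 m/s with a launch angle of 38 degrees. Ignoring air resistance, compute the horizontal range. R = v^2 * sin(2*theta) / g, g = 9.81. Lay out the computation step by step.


Launch speed squared = 223.5025
sin(2 * 38 deg) = 0.970296
Range = 223.5025 * 0.970296 / 9.81
= 22.106 m

22.106 m


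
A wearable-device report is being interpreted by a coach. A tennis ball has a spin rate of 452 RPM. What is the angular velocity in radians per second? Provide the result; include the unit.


Convert RPM to rad/s: multiply by 2*pi and divide by 60
omega = 452 * 2 * pi / 60
= 47.333 rad/s

47.333 rad/s


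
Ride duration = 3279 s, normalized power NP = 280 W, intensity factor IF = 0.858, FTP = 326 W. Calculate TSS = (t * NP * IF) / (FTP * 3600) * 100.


Numerator = 3279 * 280 * 0.858 = 787746.96
Denominator = 326 * 3600 = 1173600
TSS = 787746.96 / 1173600 * 100
= 67.12

67.12 TSS


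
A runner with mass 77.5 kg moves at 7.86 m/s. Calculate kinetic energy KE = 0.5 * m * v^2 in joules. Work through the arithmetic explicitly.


v^2 = 7.86^2 = 61.7796
KE = 0.5 * 77.5 * 61.7796
= 2393.96 J

2393.96 J


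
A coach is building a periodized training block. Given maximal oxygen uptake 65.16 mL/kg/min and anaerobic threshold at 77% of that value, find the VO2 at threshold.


Percentage as decimal = 0.77
VO2 at AT = 65.16 * 0.77 = 50.17 mL/kg/min

50.17 mL/kg/min


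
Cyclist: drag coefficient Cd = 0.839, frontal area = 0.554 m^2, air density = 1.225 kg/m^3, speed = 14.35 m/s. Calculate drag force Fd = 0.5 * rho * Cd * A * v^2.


v^2 = 14.35^2 = 205.9225
Fd = 0.5 * 1.225 * 0.839 * 0.554 * 205.9225
= 58.625 N

58.625 N


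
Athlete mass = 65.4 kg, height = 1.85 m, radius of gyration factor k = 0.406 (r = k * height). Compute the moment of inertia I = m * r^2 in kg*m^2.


r = k * height = 0.406 * 1.85 = 0.7511 m
r^2 = 0.7511^2 = 0.564151
I = 65.4 * 0.564151 = 36.895 kg*m^2

36.895 kg*m^2


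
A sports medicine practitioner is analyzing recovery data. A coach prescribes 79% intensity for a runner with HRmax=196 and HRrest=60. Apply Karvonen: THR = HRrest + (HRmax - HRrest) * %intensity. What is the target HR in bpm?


Heart rate reserve = 196 - 60 = 136
Intensity fraction = 79 / 100 = 0.79
THR = 60 + 136 * 0.79 = 167.44 bpm

167.44 bpm


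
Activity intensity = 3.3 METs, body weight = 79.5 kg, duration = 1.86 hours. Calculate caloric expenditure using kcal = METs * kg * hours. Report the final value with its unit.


kcal = 3.3 * 79.5 * 1.86
= 262.35 * 1.86
= 487.97 kcal

487.97 kcal


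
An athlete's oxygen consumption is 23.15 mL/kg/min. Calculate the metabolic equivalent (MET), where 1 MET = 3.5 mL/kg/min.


MET = VO2 / 3.5
= 23.15 / 3.5
= 6.61 METs

6.61 METs


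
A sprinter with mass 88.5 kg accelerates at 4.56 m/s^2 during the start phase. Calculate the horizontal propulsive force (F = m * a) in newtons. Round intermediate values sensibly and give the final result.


F = m * a
= 88.5 * 4.56
= 403.56 N

403.56 N


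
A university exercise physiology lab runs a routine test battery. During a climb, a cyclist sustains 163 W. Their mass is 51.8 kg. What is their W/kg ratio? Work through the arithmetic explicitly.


Power-to-weight = 163 W / 51.8 kg
= 3.147 W/kg

3.147 W/kg


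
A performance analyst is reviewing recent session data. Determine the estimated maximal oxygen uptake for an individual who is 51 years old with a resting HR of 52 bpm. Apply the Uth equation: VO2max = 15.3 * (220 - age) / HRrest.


HRmax = 220 - 51 = 169
VO2max = 15.3 * (169 / 52)
= 15.3 * 3.25
= 49.73 mL/kg/min

49.73 mL/kg/min


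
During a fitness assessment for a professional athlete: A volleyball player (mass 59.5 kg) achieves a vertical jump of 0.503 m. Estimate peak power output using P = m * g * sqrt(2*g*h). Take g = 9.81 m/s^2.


2 * g * h = 2 * 9.81 * 0.503 = 9.86886
sqrt(9.86886) = 3.141474 m/s
P = 59.5 * 9.81 * 3.141474 = 1833.66 W

1833.66 W


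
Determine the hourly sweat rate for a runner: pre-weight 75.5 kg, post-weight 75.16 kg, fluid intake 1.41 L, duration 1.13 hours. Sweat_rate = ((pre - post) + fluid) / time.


Mass lost = 75.5 - 75.16 = 0.34 kg
Add fluid consumed: 0.34 + 1.41 = 1.75 L total sweat
Sweat rate = 1.75 / 1.13 = 1.549 L/h

1.549 L/h


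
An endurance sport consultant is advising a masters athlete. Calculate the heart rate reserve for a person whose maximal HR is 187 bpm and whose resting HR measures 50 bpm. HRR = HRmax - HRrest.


HRmax = 187 bpm
HRrest = 50 bpm
HRR = 187 - 50 = 137 bpm

137 bpm


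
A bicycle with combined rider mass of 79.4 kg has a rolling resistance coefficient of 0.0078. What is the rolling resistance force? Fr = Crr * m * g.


Fr = 0.0078 * 79.4 * 9.81
= 0.61932 * 9.81
= 6.076 N

6.076 N


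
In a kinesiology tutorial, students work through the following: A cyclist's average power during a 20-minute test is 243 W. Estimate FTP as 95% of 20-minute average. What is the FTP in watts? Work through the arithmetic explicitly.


FTP = 20-min power * 0.95
= 243 * 0.95
= 230.85 W

230.85 W


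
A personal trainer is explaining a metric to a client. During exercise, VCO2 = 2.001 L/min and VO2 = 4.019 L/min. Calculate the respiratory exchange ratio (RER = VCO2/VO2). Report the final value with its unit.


RER = VCO2 / VO2
= 2.001 / 4.019
= 0.4979

0.4979


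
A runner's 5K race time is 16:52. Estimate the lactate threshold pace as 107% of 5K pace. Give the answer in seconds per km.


Total race time = 16*60 + 52 = 1012 seconds
5K pace = 1012 / 5 = 202.4 sec/km
LT pace = 202.4 * 1.07 = 216.57 sec/km

216.57 s/km


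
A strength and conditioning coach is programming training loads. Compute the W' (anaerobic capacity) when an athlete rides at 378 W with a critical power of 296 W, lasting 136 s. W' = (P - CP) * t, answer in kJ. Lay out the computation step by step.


Above-CP power = 82 W
Duration = 136 s
W' = 82 * 136 = 11152 J
Convert: 11152 / 1000 = 11.152 kJ

11.152 kJ


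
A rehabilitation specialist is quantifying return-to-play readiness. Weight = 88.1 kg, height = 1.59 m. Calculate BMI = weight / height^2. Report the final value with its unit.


height^2 = 1.59^2 = 2.5281
BMI = 88.1 / 2.5281 = 34.85 kg/m^2

34.85 kg/m^2


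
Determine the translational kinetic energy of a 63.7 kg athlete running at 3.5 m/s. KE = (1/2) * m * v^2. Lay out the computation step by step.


KE = 0.5 * m * v^2
= 0.5 * 63.7 * 3.5^2
= 0.5 * 63.7 * 12.25
= 390.16 J

390.16 J


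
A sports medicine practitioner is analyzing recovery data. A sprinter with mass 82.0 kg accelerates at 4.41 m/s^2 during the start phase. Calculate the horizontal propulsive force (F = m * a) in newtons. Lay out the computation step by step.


F = m * a
= 82.0 * 4.41
= 361.62 N

361.62 N


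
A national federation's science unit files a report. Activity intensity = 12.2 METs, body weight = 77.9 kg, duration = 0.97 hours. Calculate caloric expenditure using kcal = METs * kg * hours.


kcal = 12.2 * 77.9 * 0.97
= 950.38 * 0.97
= 921.87 kcal

921.87 kcal


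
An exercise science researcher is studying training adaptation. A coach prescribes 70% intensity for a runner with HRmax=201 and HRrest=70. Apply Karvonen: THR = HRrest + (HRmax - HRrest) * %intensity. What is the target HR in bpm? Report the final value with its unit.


Heart rate reserve = 201 - 70 = 131
Intensity fraction = 70 / 100 = 0.7
THR = 70 + 131 * 0.7 = 161.7 bpm

161.7 bpm


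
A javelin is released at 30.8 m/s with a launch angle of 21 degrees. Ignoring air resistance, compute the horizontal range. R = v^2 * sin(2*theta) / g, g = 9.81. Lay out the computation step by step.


Launch speed squared = 948.64
sin(2 * 21 deg) = 0.669131
Range = 948.64 * 0.669131 / 9.81
= 64.706 m

64.706 m


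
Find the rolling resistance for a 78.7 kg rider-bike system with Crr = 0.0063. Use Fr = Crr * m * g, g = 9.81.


m * g = 78.7 * 9.81 = 772.047 N
Fr = 0.0063 * 772.047 = 4.864 N

4.864 N


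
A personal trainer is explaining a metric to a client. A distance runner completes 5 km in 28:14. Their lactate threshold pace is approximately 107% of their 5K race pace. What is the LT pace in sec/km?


Convert to seconds: 28 min 14 s = 1694 s
Pace per km = 1694 / 5 = 338.8 s/km
LT pace = 338.8 * 1.07 = 362.52 s/km

362.52 s/km


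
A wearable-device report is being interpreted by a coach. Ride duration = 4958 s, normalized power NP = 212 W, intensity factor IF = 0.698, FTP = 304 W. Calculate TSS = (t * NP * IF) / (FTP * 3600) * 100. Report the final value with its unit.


Numerator = 4958 * 212 * 0.698 = 733665.008
Denominator = 304 * 3600 = 1094400
TSS = 733665.008 / 1094400 * 100
= 67.04

67.04 TSS


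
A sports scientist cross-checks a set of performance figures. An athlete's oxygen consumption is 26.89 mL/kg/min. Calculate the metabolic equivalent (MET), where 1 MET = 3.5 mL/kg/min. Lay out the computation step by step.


MET = VO2 / 3.5
= 26.89 / 3.5
= 7.68 METs

7.68 METs


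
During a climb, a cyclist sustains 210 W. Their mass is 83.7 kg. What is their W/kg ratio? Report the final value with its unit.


Power-to-weight = 210 W / 83.7 kg
= 2.509 W/kg

2.509 W/kg


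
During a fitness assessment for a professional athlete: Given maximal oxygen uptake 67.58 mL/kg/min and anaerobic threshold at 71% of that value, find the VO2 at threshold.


Percentage as decimal = 0.71
VO2 at AT = 67.58 * 0.71 = 47.98 mL/kg/min

47.98 mL/kg/min


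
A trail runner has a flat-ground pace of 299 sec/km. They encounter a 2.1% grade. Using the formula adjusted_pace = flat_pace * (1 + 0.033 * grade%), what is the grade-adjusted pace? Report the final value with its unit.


Grade factor = 1 + 0.033 * 2.1 = 1.0693
Adjusted = 299 * 1.0693 = 319.72 sec/km

319.72 s/km


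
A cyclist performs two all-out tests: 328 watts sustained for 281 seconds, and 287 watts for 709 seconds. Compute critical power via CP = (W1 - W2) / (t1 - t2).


W1 = P1 * t1 = 328 * 281 = 92168 J
W2 = P2 * t2 = 287 * 709 = 203483 J
CP = (92168 - 203483) / (281 - 709)
= 260.08 W

260.08 W


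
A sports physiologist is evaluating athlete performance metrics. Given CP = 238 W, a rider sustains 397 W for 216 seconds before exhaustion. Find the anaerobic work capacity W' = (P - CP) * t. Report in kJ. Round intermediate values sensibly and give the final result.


Excess power = 397 - 238 = 159 W
Work above CP = 159 * 216 = 34344 J
W' = 34.344 kJ

34.344 kJ


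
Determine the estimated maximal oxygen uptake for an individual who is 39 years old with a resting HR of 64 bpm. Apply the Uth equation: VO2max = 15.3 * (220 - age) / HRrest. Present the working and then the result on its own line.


HRmax = 220 - 39 = 181
VO2max = 15.3 * (181 / 64)
= 15.3 * 2.8281
= 43.27 mL/kg/min

43.27 mL/kg/min


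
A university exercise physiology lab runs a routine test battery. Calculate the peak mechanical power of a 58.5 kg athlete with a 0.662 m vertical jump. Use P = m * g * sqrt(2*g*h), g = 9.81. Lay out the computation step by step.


First, sqrt(2gh) = sqrt(2 * 9.81 * 0.662)
= sqrt(12.98844) = 3.603948 m/s
Power = 58.5 * 9.81 * 3.603948 = 2068.25 W

2068.25 W


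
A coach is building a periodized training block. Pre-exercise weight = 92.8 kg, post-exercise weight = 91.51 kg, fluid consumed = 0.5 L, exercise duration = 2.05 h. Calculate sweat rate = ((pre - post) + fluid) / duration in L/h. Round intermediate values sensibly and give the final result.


Weight loss = 92.8 - 91.51 = 1.29 kg (approx L)
Total sweat = 1.29 + 0.5 = 1.79 L
Sweat rate = 1.79 / 2.05 = 0.873 L/h

0.873 L/h


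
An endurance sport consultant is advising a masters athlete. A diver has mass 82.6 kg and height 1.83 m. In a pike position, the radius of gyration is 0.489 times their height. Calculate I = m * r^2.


r = 0.489 * 1.83 = 0.89487 m
I = m * r^2 = 82.6 * 0.800792 = 66.145 kg*m^2

66.145 kg*m^2


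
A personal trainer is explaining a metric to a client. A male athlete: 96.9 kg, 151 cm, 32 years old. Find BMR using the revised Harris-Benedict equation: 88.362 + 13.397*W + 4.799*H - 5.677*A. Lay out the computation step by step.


Intercept = 88.362
Weight contribution = 13.397 * 96.9 = 1298.1693
Height contribution = 4.799 * 151 = 724.649
Age contribution = 5.677 * 32 = 181.664
BMR = 88.362 + 1298.1693 + 724.649 - 181.664
= 1929.52 kcal/day

1929.52 kcal/day


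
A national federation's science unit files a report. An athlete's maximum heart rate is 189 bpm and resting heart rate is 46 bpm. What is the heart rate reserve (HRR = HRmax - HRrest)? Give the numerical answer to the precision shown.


HRR = HRmax - HRrest
= 189 - 46
= 143 bpm

143 bpm


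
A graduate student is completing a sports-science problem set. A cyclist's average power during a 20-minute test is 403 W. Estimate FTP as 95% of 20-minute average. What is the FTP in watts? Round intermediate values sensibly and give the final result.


FTP = 20-min power * 0.95
= 403 * 0.95
= 382.85 W

382.85 W


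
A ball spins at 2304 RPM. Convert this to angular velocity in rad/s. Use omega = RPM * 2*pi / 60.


omega = 2304 * 2 * pi / 60
= 2304 * 6.28318531 / 60
= 14476.459 / 60
= 241.274 rad/s

241.274 rad/s


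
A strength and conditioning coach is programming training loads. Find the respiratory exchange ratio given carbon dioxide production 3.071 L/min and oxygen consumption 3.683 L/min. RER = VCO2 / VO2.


VCO2 = 3.071 L/min
VO2 = 3.683 L/min
RER = 3.071 / 3.683 = 0.8338

0.8338


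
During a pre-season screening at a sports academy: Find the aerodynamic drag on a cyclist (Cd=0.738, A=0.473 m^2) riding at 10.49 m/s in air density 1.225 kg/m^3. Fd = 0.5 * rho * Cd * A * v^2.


Fd = 0.5 * 1.225 * 0.738 * 0.473 * 10.49^2
= 0.5 * 1.225 * 0.738 * 0.473 * 110.0401
= 23.527 N

23.527 N


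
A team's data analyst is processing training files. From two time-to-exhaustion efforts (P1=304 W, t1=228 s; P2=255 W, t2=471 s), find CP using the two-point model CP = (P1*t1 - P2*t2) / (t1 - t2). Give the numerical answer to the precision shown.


Work in trial 1 = 69312 J
Work in trial 2 = 120105 J
Delta work = -50793 J
Delta time = -243 s
CP = -50793 / -243 = 209.02 W

209.02 W


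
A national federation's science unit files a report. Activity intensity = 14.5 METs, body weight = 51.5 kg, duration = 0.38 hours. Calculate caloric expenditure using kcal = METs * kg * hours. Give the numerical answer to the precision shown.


kcal = 14.5 * 51.5 * 0.38
= 746.75 * 0.38
= 283.77 kcal

283.77 kcal


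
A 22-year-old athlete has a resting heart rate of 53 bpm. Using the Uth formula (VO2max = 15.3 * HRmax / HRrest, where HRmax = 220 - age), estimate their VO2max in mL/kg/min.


HRmax = 220 - 22 = 198 bpm
Ratio = HRmax / HRrest = 198 / 53 = 3.7358
VO2max = 15.3 * 3.7358 = 57.16 mL/kg/min

57.16 mL/kg/min


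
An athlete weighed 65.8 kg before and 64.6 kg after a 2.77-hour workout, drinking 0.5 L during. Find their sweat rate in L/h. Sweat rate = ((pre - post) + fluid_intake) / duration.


Body mass change = 1.2 kg
Total sweat loss = 1.2 + 0.5 = 1.7 L
Rate = 1.7 / 2.77 = 0.614 L/h

0.614 L/h


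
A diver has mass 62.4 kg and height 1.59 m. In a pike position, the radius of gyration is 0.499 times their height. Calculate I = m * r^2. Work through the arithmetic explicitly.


r = 0.499 * 1.59 = 0.79341 m
I = m * r^2 = 62.4 * 0.629499 = 39.281 kg*m^2

39.281 kg*m^2


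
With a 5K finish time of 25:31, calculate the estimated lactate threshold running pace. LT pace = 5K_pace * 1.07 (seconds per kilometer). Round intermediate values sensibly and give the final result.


Race duration = 1531 s for 5 km
Average pace = 1531 / 5 = 306.2 s/km
LT pace = 306.2 * 1.07
= 327.63 s/km

327.63 s/km


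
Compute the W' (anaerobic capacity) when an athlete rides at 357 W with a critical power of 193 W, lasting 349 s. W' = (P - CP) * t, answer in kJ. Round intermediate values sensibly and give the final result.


Above-CP power = 164 W
Duration = 349 s
W' = 164 * 349 = 57236 J
Convert: 57236 / 1000 = 57.236 kJ

57.236 kJ


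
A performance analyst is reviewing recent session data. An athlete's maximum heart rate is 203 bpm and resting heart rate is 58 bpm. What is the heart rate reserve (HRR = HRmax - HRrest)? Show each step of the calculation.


HRR = HRmax - HRrest
= 203 - 58
= 145 bpm

145 bpm


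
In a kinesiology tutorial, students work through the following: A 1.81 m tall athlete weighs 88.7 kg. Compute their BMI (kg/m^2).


height^2 = 3.2761 m^2
BMI = 88.7 / 3.2761 = 27.07 kg/m^2

27.07 kg/m^2


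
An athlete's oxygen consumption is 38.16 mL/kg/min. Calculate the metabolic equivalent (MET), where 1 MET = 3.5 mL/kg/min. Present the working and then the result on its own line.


MET = VO2 / 3.5
= 38.16 / 3.5
= 10.9 METs

10.9 METs


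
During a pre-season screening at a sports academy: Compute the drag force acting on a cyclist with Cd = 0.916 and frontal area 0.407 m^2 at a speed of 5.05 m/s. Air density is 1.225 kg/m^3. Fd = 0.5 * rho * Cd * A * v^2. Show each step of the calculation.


Step 1: v^2 = 25.5025
Step 2: Fd = 0.5 * 1.225 * 0.916 * 0.407 * 25.5025
= 5.823 N

5.823 N


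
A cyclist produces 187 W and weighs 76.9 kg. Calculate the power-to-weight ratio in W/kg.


P/W = power / mass
= 187 / 76.9
= 2.432 W/kg

2.432 W/kg


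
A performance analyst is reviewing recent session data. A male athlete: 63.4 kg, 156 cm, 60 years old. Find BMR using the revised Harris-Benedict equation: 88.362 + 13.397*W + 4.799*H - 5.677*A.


Intercept = 88.362
Weight contribution = 13.397 * 63.4 = 849.3698
Height contribution = 4.799 * 156 = 748.644
Age contribution = 5.677 * 60 = 340.62
BMR = 88.362 + 849.3698 + 748.644 - 340.62
= 1345.76 kcal/day

1345.76 kcal/day


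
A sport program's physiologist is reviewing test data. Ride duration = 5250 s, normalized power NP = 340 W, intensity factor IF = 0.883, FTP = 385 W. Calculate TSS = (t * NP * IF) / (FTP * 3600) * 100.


Numerator = 5250 * 340 * 0.883 = 1576155.0
Denominator = 385 * 3600 = 1386000
TSS = 1576155.0 / 1386000 * 100
= 113.72

113.72 TSS


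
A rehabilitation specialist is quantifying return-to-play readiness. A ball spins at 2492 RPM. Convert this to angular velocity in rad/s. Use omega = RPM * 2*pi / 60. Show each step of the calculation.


omega = 2492 * 2 * pi / 60
= 2492 * 6.28318531 / 60
= 15657.698 / 60
= 260.962 rad/s

260.962 rad/s


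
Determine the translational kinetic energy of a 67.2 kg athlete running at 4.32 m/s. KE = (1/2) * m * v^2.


KE = 0.5 * m * v^2
= 0.5 * 67.2 * 4.32^2
= 0.5 * 67.2 * 18.6624
= 627.06 J

627.06 J


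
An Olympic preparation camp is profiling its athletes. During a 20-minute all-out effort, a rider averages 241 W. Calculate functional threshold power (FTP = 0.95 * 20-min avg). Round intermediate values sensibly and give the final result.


FTP = 0.95 * 241
= 228.95 W

228.95 W


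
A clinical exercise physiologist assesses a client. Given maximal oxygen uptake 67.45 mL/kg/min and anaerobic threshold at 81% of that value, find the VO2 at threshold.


Percentage as decimal = 0.81
VO2 at AT = 67.45 * 0.81 = 54.63 mL/kg/min

54.63 mL/kg/min


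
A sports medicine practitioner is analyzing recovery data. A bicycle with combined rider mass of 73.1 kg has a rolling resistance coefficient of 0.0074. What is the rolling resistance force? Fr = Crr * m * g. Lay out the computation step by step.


Fr = 0.0074 * 73.1 * 9.81
= 0.54094 * 9.81
= 5.307 N

5.307 N


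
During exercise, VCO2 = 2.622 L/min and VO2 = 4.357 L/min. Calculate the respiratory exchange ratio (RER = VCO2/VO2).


RER = VCO2 / VO2
= 2.622 / 4.357
= 0.6018

0.6018


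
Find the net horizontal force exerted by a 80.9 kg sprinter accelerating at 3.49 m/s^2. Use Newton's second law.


Newton's second law: F = m * a
F = 80.9 * 3.49 = 282.34 N

282.34 N


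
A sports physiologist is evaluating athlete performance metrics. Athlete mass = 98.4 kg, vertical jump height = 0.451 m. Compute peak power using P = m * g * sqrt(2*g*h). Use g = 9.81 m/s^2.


sqrt(2 * 9.81 * 0.451) = sqrt(8.84862) = 2.974663 m/s
P = 98.4 * 9.81 * 2.974663
= 2871.45 W

2871.45 W


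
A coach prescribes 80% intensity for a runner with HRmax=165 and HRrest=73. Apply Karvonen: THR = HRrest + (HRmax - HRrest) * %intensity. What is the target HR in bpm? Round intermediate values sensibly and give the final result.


Heart rate reserve = 165 - 73 = 92
Intensity fraction = 80 / 100 = 0.8
THR = 73 + 92 * 0.8 = 146.6 bpm

146.6 bpm


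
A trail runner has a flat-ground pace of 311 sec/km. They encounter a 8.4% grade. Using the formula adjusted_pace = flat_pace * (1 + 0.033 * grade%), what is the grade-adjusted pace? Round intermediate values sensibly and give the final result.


Grade factor = 1 + 0.033 * 8.4 = 1.2772
Adjusted = 311 * 1.2772 = 397.21 sec/km

397.21 s/km


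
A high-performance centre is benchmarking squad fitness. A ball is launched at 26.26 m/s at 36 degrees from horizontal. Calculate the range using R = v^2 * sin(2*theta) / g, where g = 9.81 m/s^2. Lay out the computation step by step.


sin(2 * 36) = sin(72) = 0.951057
v^2 = 26.26^2 = 689.5876
R = 689.5876 * 0.951057 / 9.81
= 66.854 m

66.854 m


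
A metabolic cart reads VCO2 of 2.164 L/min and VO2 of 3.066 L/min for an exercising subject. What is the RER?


RER = VCO2 / VO2 = 2.164 / 3.066 = 0.7058

0.7058


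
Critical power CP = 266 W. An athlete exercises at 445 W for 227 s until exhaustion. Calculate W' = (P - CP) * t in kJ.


P - CP = 445 - 266 = 179 W
W' = 179 * 227 = 40633 J
= 40633 / 1000 = 40.633 kJ

40.633 kJ


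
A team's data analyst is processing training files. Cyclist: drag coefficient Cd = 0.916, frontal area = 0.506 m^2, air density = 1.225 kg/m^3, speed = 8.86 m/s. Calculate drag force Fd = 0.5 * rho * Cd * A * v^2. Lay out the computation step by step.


v^2 = 8.86^2 = 78.4996
Fd = 0.5 * 1.225 * 0.916 * 0.506 * 78.4996
= 22.285 N

22.285 N


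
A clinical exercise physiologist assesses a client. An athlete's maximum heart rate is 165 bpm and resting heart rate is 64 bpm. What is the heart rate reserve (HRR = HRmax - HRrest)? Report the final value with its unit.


HRR = HRmax - HRrest
= 165 - 64
= 101 bpm

101 bpm


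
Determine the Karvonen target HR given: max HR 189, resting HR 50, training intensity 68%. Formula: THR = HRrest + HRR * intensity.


HRR = HRmax - HRrest = 189 - 50 = 139
THR = 50 + 139 * 0.68
= 144.52 bpm

144.52 bpm


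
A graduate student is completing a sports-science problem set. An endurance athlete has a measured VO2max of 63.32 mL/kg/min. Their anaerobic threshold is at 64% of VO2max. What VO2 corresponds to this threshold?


Anaerobic threshold VO2 = VO2max * 64%
= 63.32 * 0.64
= 40.52 mL/kg/min

40.52 mL/kg/min


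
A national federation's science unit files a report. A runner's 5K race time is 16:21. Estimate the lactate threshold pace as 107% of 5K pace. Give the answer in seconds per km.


Total race time = 16*60 + 21 = 981 seconds
5K pace = 981 / 5 = 196.2 sec/km
LT pace = 196.2 * 1.07 = 209.93 sec/km

209.93 s/km


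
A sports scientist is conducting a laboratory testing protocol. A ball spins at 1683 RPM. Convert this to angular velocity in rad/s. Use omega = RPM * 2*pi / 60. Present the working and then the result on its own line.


omega = 1683 * 2 * pi / 60
= 1683 * 6.28318531 / 60
= 10574.601 / 60
= 176.243 rad/s

176.243 rad/s


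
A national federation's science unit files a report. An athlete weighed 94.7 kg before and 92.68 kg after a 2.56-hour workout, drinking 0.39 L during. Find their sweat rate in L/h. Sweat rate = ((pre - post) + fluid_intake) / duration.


Body mass change = 2.02 kg
Total sweat loss = 2.02 + 0.39 = 2.41 L
Rate = 2.41 / 2.56 = 0.941 L/h

0.941 L/h


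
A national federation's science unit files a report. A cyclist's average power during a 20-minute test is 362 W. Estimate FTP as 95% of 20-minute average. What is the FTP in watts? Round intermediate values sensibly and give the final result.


FTP = 20-min power * 0.95
= 362 * 0.95
= 343.9 W

343.9 W


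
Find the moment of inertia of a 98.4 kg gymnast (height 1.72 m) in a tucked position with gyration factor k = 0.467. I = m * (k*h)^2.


Radius of gyration = 0.467 * 1.72 = 0.80324 m
I = 98.4 * 0.80324^2
= 98.4 * 0.645194
= 63.487 kg*m^2

63.487 kg*m^2


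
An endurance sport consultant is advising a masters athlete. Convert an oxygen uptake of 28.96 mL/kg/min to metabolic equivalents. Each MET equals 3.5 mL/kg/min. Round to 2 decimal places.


One MET = 3.5 mL/kg/min
Number of METs = 28.96 / 3.5
= 8.27 METs

8.27 METs


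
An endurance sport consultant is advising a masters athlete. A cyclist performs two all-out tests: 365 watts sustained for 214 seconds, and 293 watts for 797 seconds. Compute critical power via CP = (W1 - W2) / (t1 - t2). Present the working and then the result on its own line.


W1 = P1 * t1 = 365 * 214 = 78110 J
W2 = P2 * t2 = 293 * 797 = 233521 J
CP = (78110 - 233521) / (214 - 797)
= 266.57 W

266.57 W


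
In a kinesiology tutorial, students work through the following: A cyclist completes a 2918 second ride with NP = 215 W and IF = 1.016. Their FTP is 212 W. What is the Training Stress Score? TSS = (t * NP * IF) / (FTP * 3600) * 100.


t * NP * IF = 2918 * 215 * 1.016 = 637407.92
FTP * 3600 = 763200
TSS = (637407.92 / 763200) * 100 = 83.52

83.52 TSS


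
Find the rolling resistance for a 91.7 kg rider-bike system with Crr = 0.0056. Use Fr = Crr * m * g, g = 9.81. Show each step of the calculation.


m * g = 91.7 * 9.81 = 899.577 N
Fr = 0.0056 * 899.577 = 5.038 N

5.038 N


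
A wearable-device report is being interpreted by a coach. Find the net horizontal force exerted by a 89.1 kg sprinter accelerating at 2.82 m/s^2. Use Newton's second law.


Newton's second law: F = m * a
F = 89.1 * 2.82 = 251.26 N

251.26 N


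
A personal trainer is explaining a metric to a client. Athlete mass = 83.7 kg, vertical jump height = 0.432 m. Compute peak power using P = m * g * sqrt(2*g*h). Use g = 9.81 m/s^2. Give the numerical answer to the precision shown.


sqrt(2 * 9.81 * 0.432) = sqrt(8.47584) = 2.91133 m/s
P = 83.7 * 9.81 * 2.91133
= 2390.48 W

2390.48 W


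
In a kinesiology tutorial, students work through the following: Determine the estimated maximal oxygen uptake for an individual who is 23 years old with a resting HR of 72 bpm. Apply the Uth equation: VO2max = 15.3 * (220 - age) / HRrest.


HRmax = 220 - 23 = 197
VO2max = 15.3 * (197 / 72)
= 15.3 * 2.7361
= 41.86 mL/kg/min

41.86 mL/kg/min


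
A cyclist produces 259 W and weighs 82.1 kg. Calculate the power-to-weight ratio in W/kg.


P/W = power / mass
= 259 / 82.1
= 3.155 W/kg

3.155 W/kg


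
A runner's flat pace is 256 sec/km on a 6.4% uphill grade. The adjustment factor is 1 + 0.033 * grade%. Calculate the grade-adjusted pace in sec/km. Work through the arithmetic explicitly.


Factor = 1 + 0.033 * 6.4 = 1.2112
Adjusted pace = 256 * 1.2112
= 310.07 sec/km

310.07 s/km


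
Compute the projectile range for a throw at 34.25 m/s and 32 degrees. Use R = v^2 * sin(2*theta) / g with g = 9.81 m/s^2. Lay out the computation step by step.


Two times the angle = 64 degrees
sin(64) = 0.898794
R = 1173.0625 * 0.898794 / 9.81 = 107.476 m

107.476 m


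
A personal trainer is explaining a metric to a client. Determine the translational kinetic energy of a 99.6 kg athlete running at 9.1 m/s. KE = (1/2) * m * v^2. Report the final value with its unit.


KE = 0.5 * m * v^2
= 0.5 * 99.6 * 9.1^2
= 0.5 * 99.6 * 82.81
= 4123.94 J

4123.94 J


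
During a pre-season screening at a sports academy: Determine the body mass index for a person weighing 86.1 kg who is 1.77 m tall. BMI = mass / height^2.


BMI = mass / height^2
= 86.1 / 1.77^2
= 86.1 / 3.1329
= 27.48 kg/m^2

27.48 kg/m^2


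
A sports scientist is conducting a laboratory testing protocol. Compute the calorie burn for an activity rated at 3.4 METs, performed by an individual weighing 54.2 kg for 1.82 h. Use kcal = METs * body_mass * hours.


Product of METs and mass = 3.4 * 54.2 = 184.28
Total kcal = 184.28 * 1.82 = 335.39 kcal

335.39 kcal


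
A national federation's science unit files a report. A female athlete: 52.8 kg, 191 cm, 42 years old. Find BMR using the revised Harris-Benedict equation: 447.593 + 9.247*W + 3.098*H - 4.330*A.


Intercept = 447.593
Weight contribution = 9.247 * 52.8 = 488.2416
Height contribution = 3.098 * 191 = 591.718
Age contribution = 4.33 * 42 = 181.86
BMR = 447.593 + 488.2416 + 591.718 - 181.86
= 1345.69 kcal/day

1345.69 kcal/day


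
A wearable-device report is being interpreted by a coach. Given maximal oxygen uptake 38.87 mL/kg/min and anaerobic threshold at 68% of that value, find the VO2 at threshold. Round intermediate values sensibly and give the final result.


Percentage as decimal = 0.68
VO2 at AT = 38.87 * 0.68 = 26.43 mL/kg/min

26.43 mL/kg/min


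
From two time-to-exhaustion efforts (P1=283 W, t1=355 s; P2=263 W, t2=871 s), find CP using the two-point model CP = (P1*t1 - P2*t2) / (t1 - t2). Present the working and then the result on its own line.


Work in trial 1 = 100465 J
Work in trial 2 = 229073 J
Delta work = -128608 J
Delta time = -516 s
CP = -128608 / -516 = 249.24 W

249.24 W


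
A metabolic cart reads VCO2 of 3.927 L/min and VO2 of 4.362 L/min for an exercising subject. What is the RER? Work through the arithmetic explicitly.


RER = VCO2 / VO2 = 3.927 / 4.362 = 0.9003

0.9003


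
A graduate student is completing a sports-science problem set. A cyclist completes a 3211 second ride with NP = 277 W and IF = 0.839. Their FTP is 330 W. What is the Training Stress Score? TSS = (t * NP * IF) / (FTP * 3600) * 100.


t * NP * IF = 3211 * 277 * 0.839 = 746246.033
FTP * 3600 = 1188000
TSS = (746246.033 / 1188000) * 100 = 62.82

62.82 TSS


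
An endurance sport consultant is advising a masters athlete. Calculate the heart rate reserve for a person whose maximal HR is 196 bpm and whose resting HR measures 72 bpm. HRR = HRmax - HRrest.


HRmax = 196 bpm
HRrest = 72 bpm
HRR = 196 - 72 = 124 bpm

124 bpm


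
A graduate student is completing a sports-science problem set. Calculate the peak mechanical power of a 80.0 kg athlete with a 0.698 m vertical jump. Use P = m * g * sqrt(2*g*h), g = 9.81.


First, sqrt(2gh) = sqrt(2 * 9.81 * 0.698)
= sqrt(13.69476) = 3.700643 m/s
Power = 80.0 * 9.81 * 3.700643 = 2904.26 W

2904.26 W


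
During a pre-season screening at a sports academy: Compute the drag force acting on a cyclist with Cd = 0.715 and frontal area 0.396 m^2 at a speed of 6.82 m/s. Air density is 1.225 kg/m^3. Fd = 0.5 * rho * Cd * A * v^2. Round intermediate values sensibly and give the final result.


Step 1: v^2 = 46.5124
Step 2: Fd = 0.5 * 1.225 * 0.715 * 0.396 * 46.5124
= 8.066 N

8.066 N


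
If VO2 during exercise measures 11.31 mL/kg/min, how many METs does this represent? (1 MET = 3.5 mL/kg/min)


METs = VO2 / 3.5 = 11.31 / 3.5 = 3.23

3.23 METs


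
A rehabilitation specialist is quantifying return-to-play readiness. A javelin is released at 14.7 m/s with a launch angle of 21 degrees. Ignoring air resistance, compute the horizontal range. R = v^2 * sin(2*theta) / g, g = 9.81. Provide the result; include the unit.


Launch speed squared = 216.09
sin(2 * 21 deg) = 0.669131
Range = 216.09 * 0.669131 / 9.81
= 14.739 m

14.739 m


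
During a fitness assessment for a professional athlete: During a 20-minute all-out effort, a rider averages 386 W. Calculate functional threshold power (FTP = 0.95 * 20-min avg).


FTP = 0.95 * 386
= 366.7 W

366.7 W


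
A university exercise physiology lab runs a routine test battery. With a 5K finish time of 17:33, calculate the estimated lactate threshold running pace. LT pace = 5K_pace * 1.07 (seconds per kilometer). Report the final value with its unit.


Race duration = 1053 s for 5 km
Average pace = 1053 / 5 = 210.6 s/km
LT pace = 210.6 * 1.07
= 225.34 s/km

225.34 s/km


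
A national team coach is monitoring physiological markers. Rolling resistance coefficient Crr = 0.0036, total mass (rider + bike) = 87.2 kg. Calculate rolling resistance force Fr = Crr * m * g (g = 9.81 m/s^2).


Fr = Crr * m * g
= 0.0036 * 87.2 * 9.81
= 3.08 N

3.08 N


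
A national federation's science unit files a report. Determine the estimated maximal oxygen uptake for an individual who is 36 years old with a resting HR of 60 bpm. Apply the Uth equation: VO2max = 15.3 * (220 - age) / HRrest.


HRmax = 220 - 36 = 184
VO2max = 15.3 * (184 / 60)
= 15.3 * 3.0667
= 46.92 mL/kg/min

46.92 mL/kg/min


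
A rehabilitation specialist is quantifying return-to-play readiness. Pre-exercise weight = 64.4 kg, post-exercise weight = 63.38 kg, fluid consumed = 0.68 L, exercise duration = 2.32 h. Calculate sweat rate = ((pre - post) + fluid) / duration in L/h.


Weight loss = 64.4 - 63.38 = 1.02 kg (approx L)
Total sweat = 1.02 + 0.68 = 1.7 L
Sweat rate = 1.7 / 2.32 = 0.733 L/h

0.733 L/h


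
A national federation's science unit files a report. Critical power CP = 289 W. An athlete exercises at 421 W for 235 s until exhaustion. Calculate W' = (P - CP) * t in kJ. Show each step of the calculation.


P - CP = 421 - 289 = 132 W
W' = 132 * 235 = 31020 J
= 31020 / 1000 = 31.02 kJ

31.02 kJ


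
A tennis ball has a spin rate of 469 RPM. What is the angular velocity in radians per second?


Convert RPM to rad/s: multiply by 2*pi and divide by 60
omega = 469 * 2 * pi / 60
= 49.114 rad/s

49.114 rad/s
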